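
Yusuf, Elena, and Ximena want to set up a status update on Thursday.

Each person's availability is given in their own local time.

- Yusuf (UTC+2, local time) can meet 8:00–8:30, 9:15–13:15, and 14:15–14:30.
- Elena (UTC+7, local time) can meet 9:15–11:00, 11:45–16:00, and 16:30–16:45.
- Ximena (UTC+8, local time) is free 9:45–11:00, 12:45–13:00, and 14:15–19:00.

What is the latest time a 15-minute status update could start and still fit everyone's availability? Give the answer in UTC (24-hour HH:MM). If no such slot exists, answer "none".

Yusuf → UTC: 06:00–06:30, 07:15–11:15, 12:15–12:30.
Elena → UTC: 02:15–04:00, 04:45–09:00, 09:30–09:45.
Ximena → UTC: 01:45–03:00, 04:45–05:00, 06:15–11:00.
Yusuf ∩ Elena: 06:00–06:30, 07:15–09:00, 09:30–09:45.
Yusuf ∩ Elena ∩ Ximena: 06:15–06:30, 07:15–09:00, 09:30–09:45.
Windows ≥ 15 min: 06:15–06:30, 07:15–09:00, 09:30–09:45.
Latest start in the last window 09:30–09:45 is 09:45 − 15 min = 09:30.

09:30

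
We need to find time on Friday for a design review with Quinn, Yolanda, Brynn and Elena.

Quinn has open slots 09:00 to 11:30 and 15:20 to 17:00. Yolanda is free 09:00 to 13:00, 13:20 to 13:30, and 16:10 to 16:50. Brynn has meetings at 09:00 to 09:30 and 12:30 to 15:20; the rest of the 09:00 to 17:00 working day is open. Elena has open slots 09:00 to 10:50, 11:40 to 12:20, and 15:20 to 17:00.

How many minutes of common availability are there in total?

Brynn free within 09:00–17:00: 09:30–12:30, 15:20–17:00.
Quinn ∩ Yolanda: 09:00–11:30, 16:10–16:50.
Quinn ∩ Yolanda ∩ Brynn: 09:30–11:30, 16:10–16:50.
Quinn ∩ Yolanda ∩ Brynn ∩ Elena: 09:30–10:50, 16:10–16:50.
Total common minutes: 80 + 40 = 120.

120 minutes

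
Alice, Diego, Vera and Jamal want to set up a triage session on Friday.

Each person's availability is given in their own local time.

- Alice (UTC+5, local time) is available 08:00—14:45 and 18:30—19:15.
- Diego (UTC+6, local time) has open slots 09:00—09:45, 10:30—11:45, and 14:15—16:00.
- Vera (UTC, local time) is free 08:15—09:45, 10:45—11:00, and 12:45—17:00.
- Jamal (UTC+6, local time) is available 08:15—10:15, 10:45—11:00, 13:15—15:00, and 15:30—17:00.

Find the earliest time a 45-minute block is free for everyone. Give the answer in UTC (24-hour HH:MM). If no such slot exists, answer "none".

Alice → UTC: 03:00–09:45, 13:30–14:15.
Diego → UTC: 03:00–03:45, 04:30–05:45, 08:15–10:00.
Vera → UTC: 08:15–09:45, 10:45–11:00, 12:45–17:00.
Jamal → UTC: 02:15–04:15, 04:45–05:00, 07:15–09:00, 09:30–11:00.
Alice ∩ Diego: 03:00–03:45, 04:30–05:45, 08:15–09:45.
Alice ∩ Diego ∩ Vera: 08:15–09:45.
Alice ∩ Diego ∩ Vera ∩ Jamal: 08:15–09:00, 09:30–09:45.
Windows ≥ 45 min: 08:15–09:00.
Earliest such window starts at 08:15.

08:15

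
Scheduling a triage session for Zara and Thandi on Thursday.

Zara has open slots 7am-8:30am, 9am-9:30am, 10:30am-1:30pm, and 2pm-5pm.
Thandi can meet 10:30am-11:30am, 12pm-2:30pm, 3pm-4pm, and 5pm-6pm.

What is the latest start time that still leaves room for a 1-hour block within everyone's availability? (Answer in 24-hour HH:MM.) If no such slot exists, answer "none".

15:00

Zara ∩ Thandi: 10:30–11:30, 12:00–13:30, 14:00–14:30, 15:00–16:00.
Windows ≥ 60 min: 10:30–11:30, 12:00–13:30, 15:00–16:00.
Latest start in the last window 15:00–16:00 is 16:00 − 60 min = 15:00.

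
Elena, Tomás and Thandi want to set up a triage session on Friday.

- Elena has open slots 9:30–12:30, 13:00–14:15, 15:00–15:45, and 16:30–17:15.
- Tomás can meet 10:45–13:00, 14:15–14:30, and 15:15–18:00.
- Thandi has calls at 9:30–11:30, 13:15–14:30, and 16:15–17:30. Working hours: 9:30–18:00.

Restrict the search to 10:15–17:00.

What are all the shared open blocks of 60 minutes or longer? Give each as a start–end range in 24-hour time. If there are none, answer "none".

Thandi free within 09:30–18:00: 11:30–13:15, 14:30–16:15, 17:30–18:00.
Elena ∩ Tomás: 10:45–12:30, 15:15–15:45, 16:30–17:15.
Elena ∩ Tomás ∩ Thandi: 11:30–12:30, 15:15–15:45.
Restricted to 10:15–17:00: 11:30–12:30, 15:15–15:45.
Windows ≥ 60 min: 11:30–12:30.

11:30–12:30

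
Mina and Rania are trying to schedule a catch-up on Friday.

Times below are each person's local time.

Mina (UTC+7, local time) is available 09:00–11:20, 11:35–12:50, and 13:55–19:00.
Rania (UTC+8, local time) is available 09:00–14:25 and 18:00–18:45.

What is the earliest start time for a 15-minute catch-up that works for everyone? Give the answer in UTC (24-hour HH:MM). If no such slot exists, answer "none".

02:00

Mina → UTC: 02:00–04:20, 04:35–05:50, 06:55–12:00.
Rania → UTC: 01:00–06:25, 10:00–10:45.
Mina ∩ Rania: 02:00–04:20, 04:35–05:50, 10:00–10:45.
Windows ≥ 15 min: 02:00–04:20, 04:35–05:50, 10:00–10:45.
Earliest such window starts at 02:00.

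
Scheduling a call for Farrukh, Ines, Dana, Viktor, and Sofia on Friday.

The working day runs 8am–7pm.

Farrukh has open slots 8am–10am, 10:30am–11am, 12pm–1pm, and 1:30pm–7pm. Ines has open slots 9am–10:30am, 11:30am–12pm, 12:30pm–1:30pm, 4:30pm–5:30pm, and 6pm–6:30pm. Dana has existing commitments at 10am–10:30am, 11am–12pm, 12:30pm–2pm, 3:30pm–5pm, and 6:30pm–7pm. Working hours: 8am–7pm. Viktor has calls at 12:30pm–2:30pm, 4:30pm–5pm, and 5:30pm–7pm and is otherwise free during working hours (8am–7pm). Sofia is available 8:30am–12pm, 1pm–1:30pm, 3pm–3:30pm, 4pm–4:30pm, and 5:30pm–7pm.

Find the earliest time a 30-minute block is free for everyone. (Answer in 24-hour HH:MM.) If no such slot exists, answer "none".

09:00

Dana free within 08:00–19:00: 08:00–10:00, 10:30–11:00, 12:00–12:30, 14:00–15:30, 17:00–18:30.
Viktor free within 08:00–19:00: 08:00–12:30, 14:30–16:30, 17:00–17:30.
Farrukh ∩ Ines: 09:00–10:00, 12:30–13:00, 16:30–17:30, 18:00–18:30.
Farrukh ∩ Ines ∩ Dana: 09:00–10:00, 17:00–17:30, 18:00–18:30.
Farrukh ∩ Ines ∩ Dana ∩ Viktor: 09:00–10:00, 17:00–17:30.
Farrukh ∩ Ines ∩ Dana ∩ Viktor ∩ Sofia: 09:00–10:00.
Windows ≥ 30 min: 09:00–10:00.
Earliest such window starts at 09:00.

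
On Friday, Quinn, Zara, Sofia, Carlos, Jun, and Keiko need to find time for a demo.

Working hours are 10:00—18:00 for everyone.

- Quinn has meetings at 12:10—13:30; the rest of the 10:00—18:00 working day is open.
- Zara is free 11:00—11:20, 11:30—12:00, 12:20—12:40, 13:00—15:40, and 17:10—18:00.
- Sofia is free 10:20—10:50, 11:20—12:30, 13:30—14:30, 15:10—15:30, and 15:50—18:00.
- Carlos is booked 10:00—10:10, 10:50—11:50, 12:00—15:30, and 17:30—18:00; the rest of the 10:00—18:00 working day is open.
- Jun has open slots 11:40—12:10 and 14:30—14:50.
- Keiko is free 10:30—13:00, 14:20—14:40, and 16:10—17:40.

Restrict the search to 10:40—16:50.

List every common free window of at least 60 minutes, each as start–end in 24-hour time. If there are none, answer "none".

none

Quinn free within 10:00–18:00: 10:00–12:10, 13:30–18:00.
Carlos free within 10:00–18:00: 10:10–10:50, 11:50–12:00, 15:30–17:30.
Quinn ∩ Zara: 11:00–11:20, 11:30–12:00, 13:30–15:40, 17:10–18:00.
Quinn ∩ Zara ∩ Sofia: 11:30–12:00, 13:30–14:30, 15:10–15:30, 17:10–18:00.
Quinn ∩ Zara ∩ Sofia ∩ Carlos: 11:50–12:00, 17:10–17:30.
Quinn ∩ Zara ∩ Sofia ∩ Carlos ∩ Jun: 11:50–12:00.
Quinn ∩ Zara ∩ Sofia ∩ Carlos ∩ Jun ∩ Keiko: 11:50–12:00.
Restricted to 10:40–16:50: 11:50–12:00.
Windows ≥ 60 min: (none).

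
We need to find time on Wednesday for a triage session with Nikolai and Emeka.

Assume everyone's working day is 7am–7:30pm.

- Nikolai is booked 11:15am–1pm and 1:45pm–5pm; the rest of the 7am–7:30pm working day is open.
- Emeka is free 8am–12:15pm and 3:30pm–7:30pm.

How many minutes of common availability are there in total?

345 minutes

Nikolai free within 07:00–19:30: 07:00–11:15, 13:00–13:45, 17:00–19:30.
Nikolai ∩ Emeka: 08:00–11:15, 17:00–19:30.
Total common minutes: 195 + 150 = 345.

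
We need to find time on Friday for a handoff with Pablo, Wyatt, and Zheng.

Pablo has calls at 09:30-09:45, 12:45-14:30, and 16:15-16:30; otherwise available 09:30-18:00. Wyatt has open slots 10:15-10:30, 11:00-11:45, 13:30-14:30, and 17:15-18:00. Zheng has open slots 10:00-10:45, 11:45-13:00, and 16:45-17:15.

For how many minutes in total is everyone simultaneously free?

15 minutes

Pablo free within 09:30–18:00: 09:45–12:45, 14:30–16:15, 16:30–18:00.
Pablo ∩ Wyatt: 10:15–10:30, 11:00–11:45, 17:15–18:00.
Pablo ∩ Wyatt ∩ Zheng: 10:15–10:30.
Total common minutes: 15.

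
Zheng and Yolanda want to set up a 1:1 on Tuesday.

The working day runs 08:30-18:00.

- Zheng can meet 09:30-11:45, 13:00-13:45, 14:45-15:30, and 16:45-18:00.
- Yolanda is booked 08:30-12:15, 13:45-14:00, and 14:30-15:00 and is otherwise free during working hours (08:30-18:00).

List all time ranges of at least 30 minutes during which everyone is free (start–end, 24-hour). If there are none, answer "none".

Yolanda free within 08:30–18:00: 12:15–13:45, 14:00–14:30, 15:00–18:00.
Zheng ∩ Yolanda: 13:00–13:45, 15:00–15:30, 16:45–18:00.
Windows ≥ 30 min: 13:00–13:45, 15:00–15:30, 16:45–18:00.

13:00–13:45, 15:00–15:30, 16:45–18:00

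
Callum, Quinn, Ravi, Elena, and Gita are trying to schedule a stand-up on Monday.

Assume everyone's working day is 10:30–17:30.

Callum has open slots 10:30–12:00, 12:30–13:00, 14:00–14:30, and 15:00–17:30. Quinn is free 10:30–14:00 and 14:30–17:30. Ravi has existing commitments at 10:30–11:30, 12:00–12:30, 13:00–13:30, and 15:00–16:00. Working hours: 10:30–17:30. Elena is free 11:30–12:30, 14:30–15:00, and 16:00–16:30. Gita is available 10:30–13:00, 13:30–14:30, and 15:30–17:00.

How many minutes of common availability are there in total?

Ravi free within 10:30–17:30: 11:30–12:00, 12:30–13:00, 13:30–15:00, 16:00–17:30.
Callum ∩ Quinn: 10:30–12:00, 12:30–13:00, 15:00–17:30.
Callum ∩ Quinn ∩ Ravi: 11:30–12:00, 12:30–13:00, 16:00–17:30.
Callum ∩ Quinn ∩ Ravi ∩ Elena: 11:30–12:00, 16:00–16:30.
Callum ∩ Quinn ∩ Ravi ∩ Elena ∩ Gita: 11:30–12:00, 16:00–16:30.
Total common minutes: 30 + 30 = 60.

60 minutes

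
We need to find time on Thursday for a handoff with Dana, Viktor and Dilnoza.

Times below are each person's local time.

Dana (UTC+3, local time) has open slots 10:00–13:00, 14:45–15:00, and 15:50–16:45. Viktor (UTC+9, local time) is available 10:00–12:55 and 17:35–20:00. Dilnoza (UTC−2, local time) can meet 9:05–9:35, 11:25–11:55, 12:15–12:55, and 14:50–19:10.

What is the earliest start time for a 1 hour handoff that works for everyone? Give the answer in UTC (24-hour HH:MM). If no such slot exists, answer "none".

Dana → UTC: 07:00–10:00, 11:45–12:00, 12:50–13:45.
Viktor → UTC: 01:00–03:55, 08:35–11:00.
Dilnoza → UTC: 11:05–11:35, 13:25–13:55, 14:15–14:55, 16:50–21:10.
Dana ∩ Viktor: 08:35–10:00.
Dana ∩ Viktor ∩ Dilnoza: (none).
Windows ≥ 60 min: (none).

none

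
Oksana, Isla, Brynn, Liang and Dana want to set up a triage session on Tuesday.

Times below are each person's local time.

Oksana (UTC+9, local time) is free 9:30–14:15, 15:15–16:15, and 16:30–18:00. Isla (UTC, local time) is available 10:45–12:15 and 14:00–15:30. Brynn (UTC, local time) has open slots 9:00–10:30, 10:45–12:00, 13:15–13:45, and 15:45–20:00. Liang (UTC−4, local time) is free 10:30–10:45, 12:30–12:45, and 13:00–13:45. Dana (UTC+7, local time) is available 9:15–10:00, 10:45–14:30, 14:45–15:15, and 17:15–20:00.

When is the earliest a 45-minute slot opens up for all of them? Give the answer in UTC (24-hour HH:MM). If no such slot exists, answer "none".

none

Oksana → UTC: 00:30–05:15, 06:15–07:15, 07:30–09:00.
Isla → UTC: 10:45–12:15, 14:00–15:30.
Brynn → UTC: 09:00–10:30, 10:45–12:00, 13:15–13:45, 15:45–20:00.
Liang → UTC: 14:30–14:45, 16:30–16:45, 17:00–17:45.
Dana → UTC: 02:15–03:00, 03:45–07:30, 07:45–08:15, 10:15–13:00.
Oksana ∩ Isla: (none).
Oksana ∩ Isla ∩ Brynn: (none).
Oksana ∩ Isla ∩ Brynn ∩ Liang: (none).
Oksana ∩ Isla ∩ Brynn ∩ Liang ∩ Dana: (none).
Windows ≥ 45 min: (none).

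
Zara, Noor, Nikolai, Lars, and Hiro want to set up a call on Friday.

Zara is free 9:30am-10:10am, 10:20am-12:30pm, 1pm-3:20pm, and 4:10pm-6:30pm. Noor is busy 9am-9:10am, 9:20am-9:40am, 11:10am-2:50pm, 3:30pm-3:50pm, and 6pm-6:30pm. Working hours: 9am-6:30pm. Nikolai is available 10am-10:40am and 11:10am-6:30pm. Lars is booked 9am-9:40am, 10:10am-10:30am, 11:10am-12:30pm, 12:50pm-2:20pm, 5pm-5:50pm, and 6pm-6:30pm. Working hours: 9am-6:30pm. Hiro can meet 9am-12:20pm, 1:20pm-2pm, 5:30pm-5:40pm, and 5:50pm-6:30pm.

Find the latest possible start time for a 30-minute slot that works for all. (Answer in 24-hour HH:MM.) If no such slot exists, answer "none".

none

Noor free within 09:00–18:30: 09:10–09:20, 09:40–11:10, 14:50–15:30, 15:50–18:00.
Lars free within 09:00–18:30: 09:40–10:10, 10:30–11:10, 12:30–12:50, 14:20–17:00, 17:50–18:00.
Zara ∩ Noor: 09:40–10:10, 10:20–11:10, 14:50–15:20, 16:10–18:00.
Zara ∩ Noor ∩ Nikolai: 10:00–10:10, 10:20–10:40, 14:50–15:20, 16:10–18:00.
Zara ∩ Noor ∩ Nikolai ∩ Lars: 10:00–10:10, 10:30–10:40, 14:50–15:20, 16:10–17:00, 17:50–18:00.
Zara ∩ Noor ∩ Nikolai ∩ Lars ∩ Hiro: 10:00–10:10, 10:30–10:40, 17:50–18:00.
Windows ≥ 30 min: (none).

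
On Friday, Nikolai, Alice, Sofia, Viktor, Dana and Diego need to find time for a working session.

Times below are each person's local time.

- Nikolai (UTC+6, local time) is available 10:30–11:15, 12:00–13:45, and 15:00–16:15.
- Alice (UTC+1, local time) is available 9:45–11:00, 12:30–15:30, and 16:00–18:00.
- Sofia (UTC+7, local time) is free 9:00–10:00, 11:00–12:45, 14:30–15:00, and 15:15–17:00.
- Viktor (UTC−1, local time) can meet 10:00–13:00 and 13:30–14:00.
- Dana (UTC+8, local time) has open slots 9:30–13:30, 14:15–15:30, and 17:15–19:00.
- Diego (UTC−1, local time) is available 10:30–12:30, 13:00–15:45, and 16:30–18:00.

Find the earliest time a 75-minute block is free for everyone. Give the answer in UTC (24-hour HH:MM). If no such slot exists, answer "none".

none

Nikolai → UTC: 04:30–05:15, 06:00–07:45, 09:00–10:15.
Alice → UTC: 08:45–10:00, 11:30–14:30, 15:00–17:00.
Sofia → UTC: 02:00–03:00, 04:00–05:45, 07:30–08:00, 08:15–10:00.
Viktor → UTC: 11:00–14:00, 14:30–15:00.
Dana → UTC: 01:30–05:30, 06:15–07:30, 09:15–11:00.
Diego → UTC: 11:30–13:30, 14:00–16:45, 17:30–19:00.
Nikolai ∩ Alice: 09:00–10:00.
Nikolai ∩ Alice ∩ Sofia: 09:00–10:00.
Nikolai ∩ Alice ∩ Sofia ∩ Viktor: (none).
Nikolai ∩ Alice ∩ Sofia ∩ Viktor ∩ Dana: (none).
Nikolai ∩ Alice ∩ Sofia ∩ Viktor ∩ Dana ∩ Diego: (none).
Windows ≥ 75 min: (none).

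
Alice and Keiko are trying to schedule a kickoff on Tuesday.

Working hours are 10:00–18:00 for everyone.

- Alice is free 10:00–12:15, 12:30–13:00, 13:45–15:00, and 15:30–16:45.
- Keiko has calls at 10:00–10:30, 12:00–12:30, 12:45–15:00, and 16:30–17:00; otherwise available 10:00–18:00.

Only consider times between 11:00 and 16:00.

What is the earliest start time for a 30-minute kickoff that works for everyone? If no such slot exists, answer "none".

Keiko free within 10:00–18:00: 10:30–12:00, 12:30–12:45, 15:00–16:30, 17:00–18:00.
Alice ∩ Keiko: 10:30–12:00, 12:30–12:45, 15:30–16:30.
Restricted to 11:00–16:00: 11:00–12:00, 12:30–12:45, 15:30–16:00.
Windows ≥ 30 min: 11:00–12:00, 15:30–16:00.
Earliest such window starts at 11:00.

11:00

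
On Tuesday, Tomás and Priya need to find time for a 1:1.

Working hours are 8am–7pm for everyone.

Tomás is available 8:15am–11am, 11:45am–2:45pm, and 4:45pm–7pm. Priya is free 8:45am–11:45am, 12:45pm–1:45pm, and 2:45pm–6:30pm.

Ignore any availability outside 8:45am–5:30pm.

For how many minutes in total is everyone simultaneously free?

240 minutes

Tomás ∩ Priya: 08:45–11:00, 12:45–13:45, 16:45–18:30.
Restricted to 08:45–17:30: 08:45–11:00, 12:45–13:45, 16:45–17:30.
Total common minutes: 135 + 60 + 45 = 240.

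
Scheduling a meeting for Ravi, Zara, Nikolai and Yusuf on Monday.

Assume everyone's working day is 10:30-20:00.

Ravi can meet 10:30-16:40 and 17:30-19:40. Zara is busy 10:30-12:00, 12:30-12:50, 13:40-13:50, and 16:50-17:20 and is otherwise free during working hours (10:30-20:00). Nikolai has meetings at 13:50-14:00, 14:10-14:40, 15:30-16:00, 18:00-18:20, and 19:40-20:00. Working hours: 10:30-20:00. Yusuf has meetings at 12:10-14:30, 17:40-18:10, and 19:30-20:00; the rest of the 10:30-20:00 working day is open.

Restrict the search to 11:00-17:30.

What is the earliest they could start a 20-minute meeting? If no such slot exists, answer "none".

Zara free within 10:30–20:00: 12:00–12:30, 12:50–13:40, 13:50–16:50, 17:20–20:00.
Nikolai free within 10:30–20:00: 10:30–13:50, 14:00–14:10, 14:40–15:30, 16:00–18:00, 18:20–19:40.
Yusuf free within 10:30–20:00: 10:30–12:10, 14:30–17:40, 18:10–19:30.
Ravi ∩ Zara: 12:00–12:30, 12:50–13:40, 13:50–16:40, 17:30–19:40.
Ravi ∩ Zara ∩ Nikolai: 12:00–12:30, 12:50–13:40, 14:00–14:10, 14:40–15:30, 16:00–16:40, 17:30–18:00, 18:20–19:40.
Ravi ∩ Zara ∩ Nikolai ∩ Yusuf: 12:00–12:10, 14:40–15:30, 16:00–16:40, 17:30–17:40, 18:20–19:30.
Restricted to 11:00–17:30: 12:00–12:10, 14:40–15:30, 16:00–16:40.
Windows ≥ 20 min: 14:40–15:30, 16:00–16:40.
Earliest such window starts at 14:40.

14:40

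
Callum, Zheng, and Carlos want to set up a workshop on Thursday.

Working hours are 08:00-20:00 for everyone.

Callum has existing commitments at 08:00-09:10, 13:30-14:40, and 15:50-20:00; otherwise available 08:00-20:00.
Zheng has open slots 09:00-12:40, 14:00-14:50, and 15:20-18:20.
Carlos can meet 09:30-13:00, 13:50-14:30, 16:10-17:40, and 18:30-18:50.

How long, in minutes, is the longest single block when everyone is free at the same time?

190 minutes

Callum free within 08:00–20:00: 09:10–13:30, 14:40–15:50.
Callum ∩ Zheng: 09:10–12:40, 14:40–14:50, 15:20–15:50.
Callum ∩ Zheng ∩ Carlos: 09:30–12:40.
Single common window of 190 minutes.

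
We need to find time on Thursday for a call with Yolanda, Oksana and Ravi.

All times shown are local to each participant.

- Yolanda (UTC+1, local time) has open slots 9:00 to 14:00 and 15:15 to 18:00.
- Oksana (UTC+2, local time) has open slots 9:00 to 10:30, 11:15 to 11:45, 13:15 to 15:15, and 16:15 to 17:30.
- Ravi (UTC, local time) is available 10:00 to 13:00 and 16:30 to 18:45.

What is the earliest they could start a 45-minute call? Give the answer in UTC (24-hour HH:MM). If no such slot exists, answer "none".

Yolanda → UTC: 08:00–13:00, 14:15–17:00.
Oksana → UTC: 07:00–08:30, 09:15–09:45, 11:15–13:15, 14:15–15:30.
Ravi → UTC: 10:00–13:00, 16:30–18:45.
Yolanda ∩ Oksana: 08:00–08:30, 09:15–09:45, 11:15–13:00, 14:15–15:30.
Yolanda ∩ Oksana ∩ Ravi: 11:15–13:00.
Windows ≥ 45 min: 11:15–13:00.
Earliest such window starts at 11:15.

11:15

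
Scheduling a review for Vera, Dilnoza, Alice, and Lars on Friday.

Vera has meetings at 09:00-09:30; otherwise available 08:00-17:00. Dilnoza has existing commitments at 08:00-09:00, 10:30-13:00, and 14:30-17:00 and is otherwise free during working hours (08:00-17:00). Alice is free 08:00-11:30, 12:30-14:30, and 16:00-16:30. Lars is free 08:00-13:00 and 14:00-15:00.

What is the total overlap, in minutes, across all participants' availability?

Vera free within 08:00–17:00: 08:00–09:00, 09:30–17:00.
Dilnoza free within 08:00–17:00: 09:00–10:30, 13:00–14:30.
Vera ∩ Dilnoza: 09:30–10:30, 13:00–14:30.
Vera ∩ Dilnoza ∩ Alice: 09:30–10:30, 13:00–14:30.
Vera ∩ Dilnoza ∩ Alice ∩ Lars: 09:30–10:30, 14:00–14:30.
Total common minutes: 60 + 30 = 90.

90 minutes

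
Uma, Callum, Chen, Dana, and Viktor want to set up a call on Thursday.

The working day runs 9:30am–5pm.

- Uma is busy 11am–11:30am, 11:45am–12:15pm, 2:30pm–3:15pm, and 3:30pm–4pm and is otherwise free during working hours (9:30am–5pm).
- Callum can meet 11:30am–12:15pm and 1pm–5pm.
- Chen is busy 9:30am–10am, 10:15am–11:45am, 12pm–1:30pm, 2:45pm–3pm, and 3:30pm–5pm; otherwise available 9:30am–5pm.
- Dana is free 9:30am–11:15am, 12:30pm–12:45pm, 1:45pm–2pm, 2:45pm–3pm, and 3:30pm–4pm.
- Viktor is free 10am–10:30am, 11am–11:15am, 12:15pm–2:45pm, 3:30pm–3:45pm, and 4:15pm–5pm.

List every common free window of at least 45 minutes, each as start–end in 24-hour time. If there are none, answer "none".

Uma free within 09:30–17:00: 09:30–11:00, 11:30–11:45, 12:15–14:30, 15:15–15:30, 16:00–17:00.
Chen free within 09:30–17:00: 10:00–10:15, 11:45–12:00, 13:30–14:45, 15:00–15:30.
Uma ∩ Callum: 11:30–11:45, 13:00–14:30, 15:15–15:30, 16:00–17:00.
Uma ∩ Callum ∩ Chen: 13:30–14:30, 15:15–15:30.
Uma ∩ Callum ∩ Chen ∩ Dana: 13:45–14:00.
Uma ∩ Callum ∩ Chen ∩ Dana ∩ Viktor: 13:45–14:00.
Windows ≥ 45 min: (none).

none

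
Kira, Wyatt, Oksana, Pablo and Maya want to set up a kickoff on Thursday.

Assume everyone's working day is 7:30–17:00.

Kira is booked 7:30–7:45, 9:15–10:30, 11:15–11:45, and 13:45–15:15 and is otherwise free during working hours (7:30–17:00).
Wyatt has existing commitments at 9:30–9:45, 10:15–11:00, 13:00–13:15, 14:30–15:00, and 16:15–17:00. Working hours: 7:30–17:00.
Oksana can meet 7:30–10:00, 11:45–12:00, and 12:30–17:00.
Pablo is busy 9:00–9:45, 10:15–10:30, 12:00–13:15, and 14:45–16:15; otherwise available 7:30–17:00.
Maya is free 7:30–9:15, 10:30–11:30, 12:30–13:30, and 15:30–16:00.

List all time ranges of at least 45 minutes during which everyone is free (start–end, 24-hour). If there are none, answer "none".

Kira free within 07:30–17:00: 07:45–09:15, 10:30–11:15, 11:45–13:45, 15:15–17:00.
Wyatt free within 07:30–17:00: 07:30–09:30, 09:45–10:15, 11:00–13:00, 13:15–14:30, 15:00–16:15.
Pablo free within 07:30–17:00: 07:30–09:00, 09:45–10:15, 10:30–12:00, 13:15–14:45, 16:15–17:00.
Kira ∩ Wyatt: 07:45–09:15, 11:00–11:15, 11:45–13:00, 13:15–13:45, 15:15–16:15.
Kira ∩ Wyatt ∩ Oksana: 07:45–09:15, 11:45–12:00, 12:30–13:00, 13:15–13:45, 15:15–16:15.
Kira ∩ Wyatt ∩ Oksana ∩ Pablo: 07:45–09:00, 11:45–12:00, 13:15–13:45.
Kira ∩ Wyatt ∩ Oksana ∩ Pablo ∩ Maya: 07:45–09:00, 13:15–13:30.
Windows ≥ 45 min: 07:45–09:00.

07:45–09:00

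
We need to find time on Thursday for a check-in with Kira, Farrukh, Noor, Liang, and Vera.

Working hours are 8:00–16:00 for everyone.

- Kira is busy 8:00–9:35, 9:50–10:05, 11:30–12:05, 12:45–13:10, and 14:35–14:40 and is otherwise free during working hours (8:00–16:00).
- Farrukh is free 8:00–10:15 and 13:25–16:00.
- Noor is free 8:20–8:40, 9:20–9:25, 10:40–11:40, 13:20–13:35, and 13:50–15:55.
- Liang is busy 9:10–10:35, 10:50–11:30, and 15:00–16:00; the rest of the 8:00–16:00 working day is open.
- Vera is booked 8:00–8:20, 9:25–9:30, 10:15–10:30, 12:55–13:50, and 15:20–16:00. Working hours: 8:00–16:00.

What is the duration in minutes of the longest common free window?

Kira free within 08:00–16:00: 09:35–09:50, 10:05–11:30, 12:05–12:45, 13:10–14:35, 14:40–16:00.
Liang free within 08:00–16:00: 08:00–09:10, 10:35–10:50, 11:30–15:00.
Vera free within 08:00–16:00: 08:20–09:25, 09:30–10:15, 10:30–12:55, 13:50–15:20.
Kira ∩ Farrukh: 09:35–09:50, 10:05–10:15, 13:25–14:35, 14:40–16:00.
Kira ∩ Farrukh ∩ Noor: 13:25–13:35, 13:50–14:35, 14:40–15:55.
Kira ∩ Farrukh ∩ Noor ∩ Liang: 13:25–13:35, 13:50–14:35, 14:40–15:00.
Kira ∩ Farrukh ∩ Noor ∩ Liang ∩ Vera: 13:50–14:35, 14:40–15:00.
Common window lengths: 45, 20 min; longest is 45.

45 minutes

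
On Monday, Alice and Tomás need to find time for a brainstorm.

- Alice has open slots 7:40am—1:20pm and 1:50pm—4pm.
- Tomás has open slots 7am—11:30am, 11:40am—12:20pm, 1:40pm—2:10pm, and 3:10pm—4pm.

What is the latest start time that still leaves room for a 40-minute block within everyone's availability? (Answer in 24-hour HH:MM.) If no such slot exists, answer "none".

15:20

Alice ∩ Tomás: 07:40–11:30, 11:40–12:20, 13:50–14:10, 15:10–16:00.
Windows ≥ 40 min: 07:40–11:30, 11:40–12:20, 15:10–16:00.
Latest start in the last window 15:10–16:00 is 16:00 − 40 min = 15:20.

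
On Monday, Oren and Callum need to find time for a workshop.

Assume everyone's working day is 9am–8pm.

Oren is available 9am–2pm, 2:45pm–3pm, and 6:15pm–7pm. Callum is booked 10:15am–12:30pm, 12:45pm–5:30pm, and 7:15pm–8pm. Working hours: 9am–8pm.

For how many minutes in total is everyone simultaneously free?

Callum free within 09:00–20:00: 09:00–10:15, 12:30–12:45, 17:30–19:15.
Oren ∩ Callum: 09:00–10:15, 12:30–12:45, 18:15–19:00.
Total common minutes: 75 + 15 + 45 = 135.

135 minutes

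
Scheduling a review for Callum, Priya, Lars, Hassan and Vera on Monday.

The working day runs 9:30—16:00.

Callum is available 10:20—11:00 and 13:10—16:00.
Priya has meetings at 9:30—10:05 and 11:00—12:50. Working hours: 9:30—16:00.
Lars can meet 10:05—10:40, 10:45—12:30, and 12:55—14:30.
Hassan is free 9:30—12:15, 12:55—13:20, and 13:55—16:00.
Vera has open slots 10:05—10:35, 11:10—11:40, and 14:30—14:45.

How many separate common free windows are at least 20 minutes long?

0

Priya free within 09:30–16:00: 10:05–11:00, 12:50–16:00.
Callum ∩ Priya: 10:20–11:00, 13:10–16:00.
Callum ∩ Priya ∩ Lars: 10:20–10:40, 10:45–11:00, 13:10–14:30.
Callum ∩ Priya ∩ Lars ∩ Hassan: 10:20–10:40, 10:45–11:00, 13:10–13:20, 13:55–14:30.
Callum ∩ Priya ∩ Lars ∩ Hassan ∩ Vera: 10:20–10:35.
Windows ≥ 20 min: (none).
That's 0 windows.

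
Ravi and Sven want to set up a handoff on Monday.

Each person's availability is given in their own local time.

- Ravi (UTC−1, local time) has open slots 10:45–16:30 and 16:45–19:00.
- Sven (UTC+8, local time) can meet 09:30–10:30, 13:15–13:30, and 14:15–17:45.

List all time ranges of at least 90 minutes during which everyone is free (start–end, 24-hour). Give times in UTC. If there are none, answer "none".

none

Ravi → UTC: 11:45–17:30, 17:45–20:00.
Sven → UTC: 01:30–02:30, 05:15–05:30, 06:15–09:45.
Ravi ∩ Sven: (none).
Windows ≥ 90 min: (none).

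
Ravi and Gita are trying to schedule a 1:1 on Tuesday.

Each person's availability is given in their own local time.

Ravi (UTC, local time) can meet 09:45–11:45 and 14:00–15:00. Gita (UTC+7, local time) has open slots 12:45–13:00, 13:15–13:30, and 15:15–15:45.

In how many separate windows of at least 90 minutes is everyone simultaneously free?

0

Ravi → UTC: 09:45–11:45, 14:00–15:00.
Gita → UTC: 05:45–06:00, 06:15–06:30, 08:15–08:45.
Ravi ∩ Gita: (none).
Windows ≥ 90 min: (none).
That's 0 windows.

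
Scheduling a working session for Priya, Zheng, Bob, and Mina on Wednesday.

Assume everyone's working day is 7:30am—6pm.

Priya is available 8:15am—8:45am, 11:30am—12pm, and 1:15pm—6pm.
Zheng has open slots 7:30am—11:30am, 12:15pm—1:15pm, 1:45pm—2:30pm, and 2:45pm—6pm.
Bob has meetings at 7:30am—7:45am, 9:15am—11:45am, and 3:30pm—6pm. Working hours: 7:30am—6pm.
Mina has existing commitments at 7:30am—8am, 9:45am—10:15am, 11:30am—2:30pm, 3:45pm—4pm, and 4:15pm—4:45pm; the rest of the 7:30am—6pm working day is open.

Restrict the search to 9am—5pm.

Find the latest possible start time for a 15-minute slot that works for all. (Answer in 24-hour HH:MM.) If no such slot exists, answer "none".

15:15

Bob free within 07:30–18:00: 07:45–09:15, 11:45–15:30.
Mina free within 07:30–18:00: 08:00–09:45, 10:15–11:30, 14:30–15:45, 16:00–16:15, 16:45–18:00.
Priya ∩ Zheng: 08:15–08:45, 13:45–14:30, 14:45–18:00.
Priya ∩ Zheng ∩ Bob: 08:15–08:45, 13:45–14:30, 14:45–15:30.
Priya ∩ Zheng ∩ Bob ∩ Mina: 08:15–08:45, 14:45–15:30.
Restricted to 09:00–17:00: 14:45–15:30.
Windows ≥ 15 min: 14:45–15:30.
Latest start in the last window 14:45–15:30 is 15:30 − 15 min = 15:15.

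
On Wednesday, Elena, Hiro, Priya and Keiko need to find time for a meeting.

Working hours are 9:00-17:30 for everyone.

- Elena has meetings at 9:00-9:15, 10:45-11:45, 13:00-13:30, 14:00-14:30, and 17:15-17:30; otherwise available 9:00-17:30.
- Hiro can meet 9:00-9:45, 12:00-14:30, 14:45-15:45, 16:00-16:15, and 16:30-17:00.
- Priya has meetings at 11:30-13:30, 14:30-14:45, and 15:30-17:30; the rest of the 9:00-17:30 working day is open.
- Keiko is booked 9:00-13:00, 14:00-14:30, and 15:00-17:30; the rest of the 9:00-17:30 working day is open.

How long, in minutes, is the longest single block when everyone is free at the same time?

Elena free within 09:00–17:30: 09:15–10:45, 11:45–13:00, 13:30–14:00, 14:30–17:15.
Priya free within 09:00–17:30: 09:00–11:30, 13:30–14:30, 14:45–15:30.
Keiko free within 09:00–17:30: 13:00–14:00, 14:30–15:00.
Elena ∩ Hiro: 09:15–09:45, 12:00–13:00, 13:30–14:00, 14:45–15:45, 16:00–16:15, 16:30–17:00.
Elena ∩ Hiro ∩ Priya: 09:15–09:45, 13:30–14:00, 14:45–15:30.
Elena ∩ Hiro ∩ Priya ∩ Keiko: 13:30–14:00, 14:45–15:00.
Common window lengths: 30, 15 min; longest is 30.

30 minutes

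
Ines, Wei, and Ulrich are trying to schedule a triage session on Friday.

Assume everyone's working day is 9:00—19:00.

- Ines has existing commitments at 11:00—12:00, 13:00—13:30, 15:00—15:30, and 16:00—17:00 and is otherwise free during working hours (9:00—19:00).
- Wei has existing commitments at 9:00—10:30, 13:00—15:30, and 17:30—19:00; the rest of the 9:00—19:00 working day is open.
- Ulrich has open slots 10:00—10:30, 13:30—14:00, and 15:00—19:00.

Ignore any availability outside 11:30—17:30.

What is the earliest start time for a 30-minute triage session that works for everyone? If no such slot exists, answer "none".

15:30

Ines free within 09:00–19:00: 09:00–11:00, 12:00–13:00, 13:30–15:00, 15:30–16:00, 17:00–19:00.
Wei free within 09:00–19:00: 10:30–13:00, 15:30–17:30.
Ines ∩ Wei: 10:30–11:00, 12:00–13:00, 15:30–16:00, 17:00–17:30.
Ines ∩ Wei ∩ Ulrich: 15:30–16:00, 17:00–17:30.
Restricted to 11:30–17:30: 15:30–16:00, 17:00–17:30.
Windows ≥ 30 min: 15:30–16:00, 17:00–17:30.
Earliest such window starts at 15:30.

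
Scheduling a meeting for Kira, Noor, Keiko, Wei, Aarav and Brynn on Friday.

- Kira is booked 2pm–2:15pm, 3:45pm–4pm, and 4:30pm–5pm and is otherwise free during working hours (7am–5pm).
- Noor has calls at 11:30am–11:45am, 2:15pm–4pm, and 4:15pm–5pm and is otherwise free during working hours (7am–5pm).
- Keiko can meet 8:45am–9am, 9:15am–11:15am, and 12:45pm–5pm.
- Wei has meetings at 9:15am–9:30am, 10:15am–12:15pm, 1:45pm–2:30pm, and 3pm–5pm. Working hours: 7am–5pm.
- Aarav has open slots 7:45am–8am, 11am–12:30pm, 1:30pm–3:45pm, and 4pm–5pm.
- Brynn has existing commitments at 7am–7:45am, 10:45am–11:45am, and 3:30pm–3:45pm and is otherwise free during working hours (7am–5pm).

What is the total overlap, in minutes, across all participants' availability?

Kira free within 07:00–17:00: 07:00–14:00, 14:15–15:45, 16:00–16:30.
Noor free within 07:00–17:00: 07:00–11:30, 11:45–14:15, 16:00–16:15.
Wei free within 07:00–17:00: 07:00–09:15, 09:30–10:15, 12:15–13:45, 14:30–15:00.
Brynn free within 07:00–17:00: 07:45–10:45, 11:45–15:30, 15:45–17:00.
Kira ∩ Noor: 07:00–11:30, 11:45–14:00, 16:00–16:15.
Kira ∩ Noor ∩ Keiko: 08:45–09:00, 09:15–11:15, 12:45–14:00, 16:00–16:15.
Kira ∩ Noor ∩ Keiko ∩ Wei: 08:45–09:00, 09:30–10:15, 12:45–13:45.
Kira ∩ Noor ∩ Keiko ∩ Wei ∩ Aarav: 13:30–13:45.
Kira ∩ Noor ∩ Keiko ∩ Wei ∩ Aarav ∩ Brynn: 13:30–13:45.
Total common minutes: 15.

15 minutes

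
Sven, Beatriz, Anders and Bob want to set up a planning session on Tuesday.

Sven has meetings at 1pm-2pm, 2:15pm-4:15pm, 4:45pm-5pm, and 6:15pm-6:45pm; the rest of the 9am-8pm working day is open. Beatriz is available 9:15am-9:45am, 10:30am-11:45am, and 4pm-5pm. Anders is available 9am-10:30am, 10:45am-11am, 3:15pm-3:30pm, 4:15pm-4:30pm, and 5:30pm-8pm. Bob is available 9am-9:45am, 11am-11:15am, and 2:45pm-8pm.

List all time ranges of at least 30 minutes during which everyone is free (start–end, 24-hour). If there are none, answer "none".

Sven free within 09:00–20:00: 09:00–13:00, 14:00–14:15, 16:15–16:45, 17:00–18:15, 18:45–20:00.
Sven ∩ Beatriz: 09:15–09:45, 10:30–11:45, 16:15–16:45.
Sven ∩ Beatriz ∩ Anders: 09:15–09:45, 10:45–11:00, 16:15–16:30.
Sven ∩ Beatriz ∩ Anders ∩ Bob: 09:15–09:45, 16:15–16:30.
Windows ≥ 30 min: 09:15–09:45.

09:15–09:45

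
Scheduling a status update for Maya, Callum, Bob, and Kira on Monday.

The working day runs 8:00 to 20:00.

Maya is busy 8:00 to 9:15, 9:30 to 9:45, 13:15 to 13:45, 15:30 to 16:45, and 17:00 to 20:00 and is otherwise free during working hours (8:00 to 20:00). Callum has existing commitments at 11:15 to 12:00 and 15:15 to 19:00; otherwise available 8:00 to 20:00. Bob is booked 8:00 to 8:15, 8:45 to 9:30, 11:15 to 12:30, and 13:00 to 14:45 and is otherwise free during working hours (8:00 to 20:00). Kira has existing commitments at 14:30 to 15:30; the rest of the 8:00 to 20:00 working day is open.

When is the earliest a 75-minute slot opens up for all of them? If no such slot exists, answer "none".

Maya free within 08:00–20:00: 09:15–09:30, 09:45–13:15, 13:45–15:30, 16:45–17:00.
Callum free within 08:00–20:00: 08:00–11:15, 12:00–15:15, 19:00–20:00.
Bob free within 08:00–20:00: 08:15–08:45, 09:30–11:15, 12:30–13:00, 14:45–20:00.
Kira free within 08:00–20:00: 08:00–14:30, 15:30–20:00.
Maya ∩ Callum: 09:15–09:30, 09:45–11:15, 12:00–13:15, 13:45–15:15.
Maya ∩ Callum ∩ Bob: 09:45–11:15, 12:30–13:00, 14:45–15:15.
Maya ∩ Callum ∩ Bob ∩ Kira: 09:45–11:15, 12:30–13:00.
Windows ≥ 75 min: 09:45–11:15.
Earliest such window starts at 09:45.

09:45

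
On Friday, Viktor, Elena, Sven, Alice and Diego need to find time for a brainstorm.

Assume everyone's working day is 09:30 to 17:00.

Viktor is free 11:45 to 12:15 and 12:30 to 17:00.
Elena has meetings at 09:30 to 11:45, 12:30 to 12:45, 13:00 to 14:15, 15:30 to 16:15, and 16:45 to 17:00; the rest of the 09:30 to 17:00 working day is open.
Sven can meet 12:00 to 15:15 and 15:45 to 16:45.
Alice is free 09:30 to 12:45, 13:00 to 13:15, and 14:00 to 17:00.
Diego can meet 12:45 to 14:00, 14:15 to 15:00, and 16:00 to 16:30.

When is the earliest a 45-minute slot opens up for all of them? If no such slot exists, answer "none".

Elena free within 09:30–17:00: 11:45–12:30, 12:45–13:00, 14:15–15:30, 16:15–16:45.
Viktor ∩ Elena: 11:45–12:15, 12:45–13:00, 14:15–15:30, 16:15–16:45.
Viktor ∩ Elena ∩ Sven: 12:00–12:15, 12:45–13:00, 14:15–15:15, 16:15–16:45.
Viktor ∩ Elena ∩ Sven ∩ Alice: 12:00–12:15, 14:15–15:15, 16:15–16:45.
Viktor ∩ Elena ∩ Sven ∩ Alice ∩ Diego: 14:15–15:00, 16:15–16:30.
Windows ≥ 45 min: 14:15–15:00.
Earliest such window starts at 14:15.

14:15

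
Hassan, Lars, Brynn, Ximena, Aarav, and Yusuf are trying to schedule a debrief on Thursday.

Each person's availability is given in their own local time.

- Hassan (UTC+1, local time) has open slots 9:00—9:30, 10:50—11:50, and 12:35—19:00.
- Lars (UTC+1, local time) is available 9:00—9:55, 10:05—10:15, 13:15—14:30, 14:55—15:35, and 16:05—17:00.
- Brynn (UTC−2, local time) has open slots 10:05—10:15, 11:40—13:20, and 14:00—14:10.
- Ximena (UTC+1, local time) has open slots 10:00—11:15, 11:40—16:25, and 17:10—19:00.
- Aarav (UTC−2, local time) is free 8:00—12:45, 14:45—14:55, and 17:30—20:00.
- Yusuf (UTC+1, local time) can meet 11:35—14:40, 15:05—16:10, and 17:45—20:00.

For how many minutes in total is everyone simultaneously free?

Hassan → UTC: 08:00–08:30, 09:50–10:50, 11:35–18:00.
Lars → UTC: 08:00–08:55, 09:05–09:15, 12:15–13:30, 13:55–14:35, 15:05–16:00.
Brynn → UTC: 12:05–12:15, 13:40–15:20, 16:00–16:10.
Ximena → UTC: 09:00–10:15, 10:40–15:25, 16:10–18:00.
Aarav → UTC: 10:00–14:45, 16:45–16:55, 19:30–22:00.
Yusuf → UTC: 10:35–13:40, 14:05–15:10, 16:45–19:00.
Hassan ∩ Lars: 08:00–08:30, 12:15–13:30, 13:55–14:35, 15:05–16:00.
Hassan ∩ Lars ∩ Brynn: 13:55–14:35, 15:05–15:20.
Hassan ∩ Lars ∩ Brynn ∩ Ximena: 13:55–14:35, 15:05–15:20.
Hassan ∩ Lars ∩ Brynn ∩ Ximena ∩ Aarav: 13:55–14:35.
Hassan ∩ Lars ∩ Brynn ∩ Ximena ∩ Aarav ∩ Yusuf: 14:05–14:35.
Total common minutes: 30.

30 minutes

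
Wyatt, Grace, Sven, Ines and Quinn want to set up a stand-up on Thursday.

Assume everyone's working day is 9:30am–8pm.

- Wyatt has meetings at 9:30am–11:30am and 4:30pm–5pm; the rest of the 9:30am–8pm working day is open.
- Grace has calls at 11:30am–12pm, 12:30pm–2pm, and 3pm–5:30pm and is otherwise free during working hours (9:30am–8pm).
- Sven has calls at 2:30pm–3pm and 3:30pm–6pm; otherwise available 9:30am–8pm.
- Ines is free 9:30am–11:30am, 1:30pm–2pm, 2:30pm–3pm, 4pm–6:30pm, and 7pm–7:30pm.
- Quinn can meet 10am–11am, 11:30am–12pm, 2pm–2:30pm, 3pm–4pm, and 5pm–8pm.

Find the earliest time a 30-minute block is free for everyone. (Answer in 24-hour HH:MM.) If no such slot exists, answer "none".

18:00

Wyatt free within 09:30–20:00: 11:30–16:30, 17:00–20:00.
Grace free within 09:30–20:00: 09:30–11:30, 12:00–12:30, 14:00–15:00, 17:30–20:00.
Sven free within 09:30–20:00: 09:30–14:30, 15:00–15:30, 18:00–20:00.
Wyatt ∩ Grace: 12:00–12:30, 14:00–15:00, 17:30–20:00.
Wyatt ∩ Grace ∩ Sven: 12:00–12:30, 14:00–14:30, 18:00–20:00.
Wyatt ∩ Grace ∩ Sven ∩ Ines: 18:00–18:30, 19:00–19:30.
Wyatt ∩ Grace ∩ Sven ∩ Ines ∩ Quinn: 18:00–18:30, 19:00–19:30.
Windows ≥ 30 min: 18:00–18:30, 19:00–19:30.
Earliest such window starts at 18:00.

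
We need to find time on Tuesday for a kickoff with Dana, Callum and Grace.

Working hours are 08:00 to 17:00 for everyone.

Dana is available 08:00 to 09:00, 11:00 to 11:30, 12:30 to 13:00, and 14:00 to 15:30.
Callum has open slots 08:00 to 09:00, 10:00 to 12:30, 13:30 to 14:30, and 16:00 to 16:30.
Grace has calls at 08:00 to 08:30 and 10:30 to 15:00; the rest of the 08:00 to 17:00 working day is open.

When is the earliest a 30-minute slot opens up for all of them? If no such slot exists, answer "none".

08:30

Grace free within 08:00–17:00: 08:30–10:30, 15:00–17:00.
Dana ∩ Callum: 08:00–09:00, 11:00–11:30, 14:00–14:30.
Dana ∩ Callum ∩ Grace: 08:30–09:00.
Windows ≥ 30 min: 08:30–09:00.
Earliest such window starts at 08:30.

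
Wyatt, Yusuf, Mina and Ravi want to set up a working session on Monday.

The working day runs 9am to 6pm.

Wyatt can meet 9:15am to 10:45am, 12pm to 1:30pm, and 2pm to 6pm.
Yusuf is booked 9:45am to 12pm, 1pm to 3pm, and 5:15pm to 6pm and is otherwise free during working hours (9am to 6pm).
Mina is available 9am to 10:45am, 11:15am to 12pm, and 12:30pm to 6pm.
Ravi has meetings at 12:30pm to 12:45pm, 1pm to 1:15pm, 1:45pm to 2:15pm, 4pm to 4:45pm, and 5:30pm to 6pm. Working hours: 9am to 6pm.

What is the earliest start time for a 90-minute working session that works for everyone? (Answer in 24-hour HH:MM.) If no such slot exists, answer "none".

Yusuf free within 09:00–18:00: 09:00–09:45, 12:00–13:00, 15:00–17:15.
Ravi free within 09:00–18:00: 09:00–12:30, 12:45–13:00, 13:15–13:45, 14:15–16:00, 16:45–17:30.
Wyatt ∩ Yusuf: 09:15–09:45, 12:00–13:00, 15:00–17:15.
Wyatt ∩ Yusuf ∩ Mina: 09:15–09:45, 12:30–13:00, 15:00–17:15.
Wyatt ∩ Yusuf ∩ Mina ∩ Ravi: 09:15–09:45, 12:45–13:00, 15:00–16:00, 16:45–17:15.
Windows ≥ 90 min: (none).

none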